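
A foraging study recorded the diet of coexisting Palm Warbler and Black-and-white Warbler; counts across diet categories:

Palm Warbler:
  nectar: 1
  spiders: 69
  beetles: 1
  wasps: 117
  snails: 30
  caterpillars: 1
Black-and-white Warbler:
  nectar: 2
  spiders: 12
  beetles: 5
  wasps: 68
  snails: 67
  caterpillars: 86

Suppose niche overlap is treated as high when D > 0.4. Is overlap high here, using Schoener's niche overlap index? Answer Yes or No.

Yes

Proportions for Palm Warbler (n=219): 1/219=0.0046, 69/219=0.3151, 1/219=0.0046, 117/219=0.5342, 30/219=0.1370, 1/219=0.0046
Proportions for Black-and-white Warbler (n=240): 2/240=0.0083, 12/240=0.0500, 5/240=0.0208, 68/240=0.2833, 67/240=0.2792, 86/240=0.3583
Σ|p₁ᵢ − p₂ᵢ| = 0.0037 + 0.2651 + 0.0162 + 0.2509 + 0.1422 + 0.3537 = 1.0318
D = 1 − ½ × 1.0318 = 1 − 0.51590 = 0.48410
D = 0.48410 > 0.4 → Yes.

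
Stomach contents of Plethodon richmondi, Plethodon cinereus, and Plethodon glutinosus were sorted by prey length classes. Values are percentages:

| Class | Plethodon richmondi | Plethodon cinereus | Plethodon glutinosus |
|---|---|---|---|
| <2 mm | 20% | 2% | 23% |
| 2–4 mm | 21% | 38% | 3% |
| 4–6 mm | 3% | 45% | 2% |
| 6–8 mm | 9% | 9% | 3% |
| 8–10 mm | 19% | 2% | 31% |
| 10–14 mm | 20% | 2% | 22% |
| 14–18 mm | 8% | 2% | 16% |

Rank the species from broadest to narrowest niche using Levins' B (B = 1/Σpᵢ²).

Plethodon richmondi > Plethodon glutinosus > Plethodon cinereus

Convert percentages to proportions (divide by 100).
Σp_richᵢ² = 0.20² + 0.21² + 0.03² + 0.09² + 0.19² + 0.20² + 0.08² = 0.0400 + 0.0441 + 0.0009 + 0.0081 + 0.0361 + 0.0400 + 0.0064 = 0.1756
B_rich = 1 / 0.1756 = 5.6948
Σp_cineᵢ² = 0.02² + 0.38² + 0.45² + 0.09² + 0.02² + 0.02² + 0.02² = 0.0004 + 0.1444 + 0.2025 + 0.0081 + 0.0004 + 0.0004 + 0.0004 = 0.3566
B_cine = 1 / 0.3566 = 2.8043
Σp_glutᵢ² = 0.23² + 0.03² + 0.02² + 0.03² + 0.31² + 0.22² + 0.16² = 0.0529 + 0.0009 + 0.0004 + 0.0009 + 0.0961 + 0.0484 + 0.0256 = 0.2252
B_glut = 1 / 0.2252 = 4.4405
Ranking by B (broadest → narrowest): Plethodon richmondi (5.69) > Plethodon glutinosus (4.44) > Plethodon cinereus (2.80)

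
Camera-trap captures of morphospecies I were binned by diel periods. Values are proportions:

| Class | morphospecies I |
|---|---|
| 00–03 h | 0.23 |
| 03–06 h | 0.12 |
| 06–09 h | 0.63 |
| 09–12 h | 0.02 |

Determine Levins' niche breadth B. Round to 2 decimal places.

Σpᵢ² = 0.23² + 0.12² + 0.63² + 0.02² = 0.0529 + 0.0144 + 0.3969 + 0.0004 = 0.4646
B = 1 / 0.4646 = 2.1524

2.15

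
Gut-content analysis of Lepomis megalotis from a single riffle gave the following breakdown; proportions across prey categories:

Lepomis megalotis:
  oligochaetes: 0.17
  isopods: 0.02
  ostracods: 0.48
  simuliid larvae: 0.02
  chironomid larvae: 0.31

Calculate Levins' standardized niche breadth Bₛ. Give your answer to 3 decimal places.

Σpᵢ² = 0.17² + 0.02² + 0.48² + 0.02² + 0.31² = 0.0289 + 0.0004 + 0.2304 + 0.0004 + 0.0961 = 0.3562
B = 1 / 0.3562 = 2.80741
Bₛ = (B − 1)/(n − 1) = (2.80741 − 1)/(5 − 1) = 1.80741/4 = 0.45185

0.452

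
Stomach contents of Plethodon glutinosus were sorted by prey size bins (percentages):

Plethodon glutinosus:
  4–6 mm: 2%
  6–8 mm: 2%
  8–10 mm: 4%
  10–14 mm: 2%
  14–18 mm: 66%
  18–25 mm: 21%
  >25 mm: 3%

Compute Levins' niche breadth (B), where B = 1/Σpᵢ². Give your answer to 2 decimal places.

2.07

Convert percentages to proportions (divide by 100).
Σpᵢ² = 0.02² + 0.02² + 0.04² + 0.02² + 0.66² + 0.21² + 0.03² = 0.0004 + 0.0004 + 0.0016 + 0.0004 + 0.4356 + 0.0441 + 0.0009 = 0.4834
B = 1 / 0.4834 = 2.0687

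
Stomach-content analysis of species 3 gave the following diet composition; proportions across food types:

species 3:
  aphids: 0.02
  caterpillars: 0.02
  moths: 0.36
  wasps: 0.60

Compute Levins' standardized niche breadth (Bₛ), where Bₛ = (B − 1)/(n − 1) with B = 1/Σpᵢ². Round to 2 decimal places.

Σpᵢ² = 0.02² + 0.02² + 0.36² + 0.60² = 0.0004 + 0.0004 + 0.1296 + 0.3600 = 0.4904
B = 1 / 0.4904 = 2.0392
Bₛ = (B − 1)/(n − 1) = (2.0392 − 1)/(4 − 1) = 1.0392/3 = 0.3464

0.35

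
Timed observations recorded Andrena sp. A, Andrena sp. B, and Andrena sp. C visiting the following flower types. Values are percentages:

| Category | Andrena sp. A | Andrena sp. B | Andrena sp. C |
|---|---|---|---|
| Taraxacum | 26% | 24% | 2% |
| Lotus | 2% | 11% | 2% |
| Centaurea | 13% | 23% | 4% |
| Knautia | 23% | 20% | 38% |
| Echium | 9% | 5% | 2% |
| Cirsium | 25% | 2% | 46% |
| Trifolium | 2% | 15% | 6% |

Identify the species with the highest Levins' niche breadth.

Andrena sp. B

Convert percentages to proportions (divide by 100).
Σp_Aᵢ² = 0.26² + 0.02² + 0.13² + 0.23² + 0.09² + 0.25² + 0.02² = 0.0676 + 0.0004 + 0.0169 + 0.0529 + 0.0081 + 0.0625 + 0.0004 = 0.2088
B_A = 1 / 0.2088 = 4.7893
Σp_Bᵢ² = 0.24² + 0.11² + 0.23² + 0.20² + 0.05² + 0.02² + 0.15² = 0.0576 + 0.0121 + 0.0529 + 0.0400 + 0.0025 + 0.0004 + 0.0225 = 0.1880
B_B = 1 / 0.1880 = 5.3191
Σp_Cᵢ² = 0.02² + 0.02² + 0.04² + 0.38² + 0.02² + 0.46² + 0.06² = 0.0004 + 0.0004 + 0.0016 + 0.1444 + 0.0004 + 0.2116 + 0.0036 = 0.3624
B_C = 1 / 0.3624 = 2.7594
Highest B → broadest niche (most generalist): Andrena sp. B (B = 5.32).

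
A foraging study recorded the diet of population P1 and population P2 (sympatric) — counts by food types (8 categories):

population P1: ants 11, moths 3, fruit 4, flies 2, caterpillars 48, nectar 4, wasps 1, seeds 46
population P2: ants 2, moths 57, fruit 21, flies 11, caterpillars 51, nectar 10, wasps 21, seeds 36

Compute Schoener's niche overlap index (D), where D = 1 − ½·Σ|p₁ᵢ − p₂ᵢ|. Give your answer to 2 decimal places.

0.54

Proportions for population P1 (n=119): 11/119=0.0924, 3/119=0.0252, 4/119=0.0336, 2/119=0.0168, 48/119=0.4034, 4/119=0.0336, 1/119=0.0084, 46/119=0.3866
Proportions for population P2 (n=209): 2/209=0.0096, 57/209=0.2727, 21/209=0.1005, 11/209=0.0526, 51/209=0.2440, 10/209=0.0478, 21/209=0.1005, 36/209=0.1722
Σ|p₁ᵢ − p₂ᵢ| = 0.0828 + 0.2475 + 0.0669 + 0.0358 + 0.1594 + 0.0142 + 0.0921 + 0.2144 = 0.9131
D = 1 − ½ × 0.9131 = 1 − 0.45655 = 0.54345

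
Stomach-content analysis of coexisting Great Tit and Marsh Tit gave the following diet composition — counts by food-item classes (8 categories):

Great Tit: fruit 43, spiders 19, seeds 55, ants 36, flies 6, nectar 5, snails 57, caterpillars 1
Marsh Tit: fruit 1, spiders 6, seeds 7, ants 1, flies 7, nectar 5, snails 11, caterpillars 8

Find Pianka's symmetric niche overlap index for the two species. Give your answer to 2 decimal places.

0.69

Proportions for Great Tit (n=222): 43/222=0.1937, 19/222=0.0856, 55/222=0.2477, 36/222=0.1622, 6/222=0.0270, 5/222=0.0225, 57/222=0.2568, 1/222=0.0045
Proportions for Marsh Tit (n=46): 1/46=0.0217, 6/46=0.1304, 7/46=0.1522, 1/46=0.0217, 7/46=0.1522, 5/46=0.1087, 11/46=0.2391, 8/46=0.1739
Σ p₁ᵢp₂ᵢ = 0.004203 + 0.011162 + 0.037700 + 0.003520 + 0.004109 + 0.002446 + 0.061401 + 0.000783 = 0.125324
Σp_1ᵢ² = 0.1937² + 0.0856² + 0.2477² + 0.1622² + 0.0270² + 0.0225² + 0.2568² + 0.0045² = 0.037520 + 0.007327 + 0.061355 + 0.026309 + 0.000729 + 0.000506 + 0.065946 + 0.000020 = 0.199712
Σp_2ᵢ² = 0.0217² + 0.1304² + 0.1522² + 0.0217² + 0.1522² + 0.1087² + 0.2391² + 0.1739² = 0.000471 + 0.017004 + 0.023165 + 0.000471 + 0.023165 + 0.011816 + 0.057169 + 0.030241 = 0.163502
O = 0.125324 / √(0.199712 × 0.163502) = 0.125324 / 0.1807023 = 0.6935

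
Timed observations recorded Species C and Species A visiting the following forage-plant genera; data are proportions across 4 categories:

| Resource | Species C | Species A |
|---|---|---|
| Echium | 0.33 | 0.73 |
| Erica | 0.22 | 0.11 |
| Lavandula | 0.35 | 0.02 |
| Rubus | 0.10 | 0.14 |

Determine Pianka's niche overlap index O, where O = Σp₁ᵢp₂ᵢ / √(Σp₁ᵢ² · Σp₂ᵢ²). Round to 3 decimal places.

Σ p₁ᵢp₂ᵢ = 0.2409 + 0.0242 + 0.0070 + 0.0140 = 0.2861
Σp_1ᵢ² = 0.33² + 0.22² + 0.35² + 0.10² = 0.1089 + 0.0484 + 0.1225 + 0.0100 = 0.2898
Σp_2ᵢ² = 0.73² + 0.11² + 0.02² + 0.14² = 0.5329 + 0.0121 + 0.0004 + 0.0196 = 0.5650
O = 0.2861 / √(0.2898 × 0.5650) = 0.2861 / 0.404644 = 0.70704

0.707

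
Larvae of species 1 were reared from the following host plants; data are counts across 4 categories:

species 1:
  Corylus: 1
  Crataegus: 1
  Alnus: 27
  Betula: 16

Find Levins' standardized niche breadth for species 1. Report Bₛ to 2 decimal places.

0.35

Proportions for species 1 (n=45): 1/45=0.0222, 1/45=0.0222, 27/45=0.6000, 16/45=0.3556
Σpᵢ² = 0.0222² + 0.0222² + 0.6000² + 0.3556² = 0.000493 + 0.000493 + 0.360000 + 0.126451 = 0.487437
B = 1 / 0.487437 = 2.0515
Bₛ = (B − 1)/(n − 1) = (2.0515 − 1)/(4 − 1) = 1.0515/3 = 0.3505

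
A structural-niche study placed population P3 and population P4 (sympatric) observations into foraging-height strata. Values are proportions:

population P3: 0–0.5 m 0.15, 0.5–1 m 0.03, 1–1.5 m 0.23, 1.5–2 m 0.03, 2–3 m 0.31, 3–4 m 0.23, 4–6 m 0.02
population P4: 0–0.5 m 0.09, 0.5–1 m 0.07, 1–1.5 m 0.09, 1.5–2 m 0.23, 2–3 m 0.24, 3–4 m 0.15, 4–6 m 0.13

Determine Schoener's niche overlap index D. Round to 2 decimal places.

0.65

Σ|p₁ᵢ − p₂ᵢ| = 0.06 + 0.04 + 0.14 + 0.20 + 0.07 + 0.08 + 0.11 = 0.70
D = 1 − ½ × 0.70 = 1 − 0.350 = 0.6500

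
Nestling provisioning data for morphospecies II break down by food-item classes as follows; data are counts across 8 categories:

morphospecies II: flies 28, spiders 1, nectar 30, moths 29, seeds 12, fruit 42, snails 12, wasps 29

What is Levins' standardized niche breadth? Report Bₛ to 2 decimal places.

0.74

Proportions for morphospecies II (n=183): 28/183=0.1530, 1/183=0.0055, 30/183=0.1639, 29/183=0.1585, 12/183=0.0656, 42/183=0.2295, 12/183=0.0656, 29/183=0.1585
Σpᵢ² = 0.1530² + 0.0055² + 0.1639² + 0.1585² + 0.0656² + 0.2295² + 0.0656² + 0.1585² = 0.023409 + 0.000030 + 0.026863 + 0.025122 + 0.004303 + 0.052670 + 0.004303 + 0.025122 = 0.161822
B = 1 / 0.161822 = 6.1796
Bₛ = (B − 1)/(n − 1) = (6.1796 − 1)/(8 − 1) = 5.1796/7 = 0.7399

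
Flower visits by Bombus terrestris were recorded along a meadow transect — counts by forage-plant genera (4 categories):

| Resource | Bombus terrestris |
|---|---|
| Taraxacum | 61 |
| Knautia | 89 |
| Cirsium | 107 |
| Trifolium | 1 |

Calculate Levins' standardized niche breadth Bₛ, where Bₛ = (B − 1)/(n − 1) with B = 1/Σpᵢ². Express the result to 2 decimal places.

Proportions for Bombus terrestris (n=258): 61/258=0.2364, 89/258=0.3450, 107/258=0.4147, 1/258=0.0039
Σpᵢ² = 0.2364² + 0.3450² + 0.4147² + 0.0039² = 0.055885 + 0.119025 + 0.171976 + 0.000015 = 0.346901
B = 1 / 0.346901 = 2.8827
Bₛ = (B − 1)/(n − 1) = (2.8827 − 1)/(4 − 1) = 1.8827/3 = 0.6276

0.63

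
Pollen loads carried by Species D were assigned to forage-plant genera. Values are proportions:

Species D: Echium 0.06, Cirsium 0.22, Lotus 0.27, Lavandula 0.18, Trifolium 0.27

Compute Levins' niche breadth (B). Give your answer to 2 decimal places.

4.34

Σpᵢ² = 0.06² + 0.22² + 0.27² + 0.18² + 0.27² = 0.0036 + 0.0484 + 0.0729 + 0.0324 + 0.0729 = 0.2302
B = 1 / 0.2302 = 4.3440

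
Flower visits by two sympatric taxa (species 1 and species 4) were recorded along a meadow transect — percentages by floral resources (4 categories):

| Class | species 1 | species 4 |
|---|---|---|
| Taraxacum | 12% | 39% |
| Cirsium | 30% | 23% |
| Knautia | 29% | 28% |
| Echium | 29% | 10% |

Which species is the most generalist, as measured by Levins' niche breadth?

Convert percentages to proportions (divide by 100).
Σp_1ᵢ² = 0.12² + 0.30² + 0.29² + 0.29² = 0.0144 + 0.0900 + 0.0841 + 0.0841 = 0.2726
B_1 = 1 / 0.2726 = 3.6684
Σp_4ᵢ² = 0.39² + 0.23² + 0.28² + 0.10² = 0.1521 + 0.0529 + 0.0784 + 0.0100 = 0.2934
B_4 = 1 / 0.2934 = 3.4083
Highest B → broadest niche (most generalist): species 1 (B = 3.67).

species 1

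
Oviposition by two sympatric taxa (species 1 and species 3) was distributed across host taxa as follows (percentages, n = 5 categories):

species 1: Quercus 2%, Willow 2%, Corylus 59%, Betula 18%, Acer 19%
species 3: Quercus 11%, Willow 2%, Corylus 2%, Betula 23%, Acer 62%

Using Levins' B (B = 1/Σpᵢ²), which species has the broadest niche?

species 1

Convert percentages to proportions (divide by 100).
Σp_1ᵢ² = 0.02² + 0.02² + 0.59² + 0.18² + 0.19² = 0.0004 + 0.0004 + 0.3481 + 0.0324 + 0.0361 = 0.4174
B_1 = 1 / 0.4174 = 2.3958
Σp_3ᵢ² = 0.11² + 0.02² + 0.02² + 0.23² + 0.62² = 0.0121 + 0.0004 + 0.0004 + 0.0529 + 0.3844 = 0.4502
B_3 = 1 / 0.4502 = 2.2212
Highest B → broadest niche (most generalist): species 1 (B = 2.40).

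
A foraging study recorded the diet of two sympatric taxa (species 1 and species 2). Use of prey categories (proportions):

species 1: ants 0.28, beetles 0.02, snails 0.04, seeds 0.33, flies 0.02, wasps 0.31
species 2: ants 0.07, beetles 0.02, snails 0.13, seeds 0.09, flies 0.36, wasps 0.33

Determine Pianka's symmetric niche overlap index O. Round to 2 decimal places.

0.59

Σ p₁ᵢp₂ᵢ = 0.0196 + 0.0004 + 0.0052 + 0.0297 + 0.0072 + 0.1023 = 0.1644
Σp_1ᵢ² = 0.28² + 0.02² + 0.04² + 0.33² + 0.02² + 0.31² = 0.0784 + 0.0004 + 0.0016 + 0.1089 + 0.0004 + 0.0961 = 0.2858
Σp_2ᵢ² = 0.07² + 0.02² + 0.13² + 0.09² + 0.36² + 0.33² = 0.0049 + 0.0004 + 0.0169 + 0.0081 + 0.1296 + 0.1089 = 0.2688
O = 0.1644 / √(0.2858 × 0.2688) = 0.1644 / 0.27717 = 0.5931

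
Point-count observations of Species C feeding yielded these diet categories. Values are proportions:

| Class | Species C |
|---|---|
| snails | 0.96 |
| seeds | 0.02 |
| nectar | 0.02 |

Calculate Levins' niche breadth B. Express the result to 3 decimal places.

Σpᵢ² = 0.96² + 0.02² + 0.02² = 0.9216 + 0.0004 + 0.0004 = 0.9224
B = 1 / 0.9224 = 1.08413

1.084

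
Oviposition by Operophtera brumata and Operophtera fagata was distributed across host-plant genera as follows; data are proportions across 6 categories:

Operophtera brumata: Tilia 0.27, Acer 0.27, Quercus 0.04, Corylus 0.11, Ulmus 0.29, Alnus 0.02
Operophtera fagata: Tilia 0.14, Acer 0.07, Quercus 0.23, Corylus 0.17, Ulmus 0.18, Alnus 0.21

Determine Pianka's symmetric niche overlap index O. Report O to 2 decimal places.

Σ p₁ᵢp₂ᵢ = 0.0378 + 0.0189 + 0.0092 + 0.0187 + 0.0522 + 0.0042 = 0.1410
Σp_1ᵢ² = 0.27² + 0.27² + 0.04² + 0.11² + 0.29² + 0.02² = 0.0729 + 0.0729 + 0.0016 + 0.0121 + 0.0841 + 0.0004 = 0.2440
Σp_2ᵢ² = 0.14² + 0.07² + 0.23² + 0.17² + 0.18² + 0.21² = 0.0196 + 0.0049 + 0.0529 + 0.0289 + 0.0324 + 0.0441 = 0.1828
O = 0.1410 / √(0.2440 × 0.1828) = 0.1410 / 0.21119 = 0.6676

0.67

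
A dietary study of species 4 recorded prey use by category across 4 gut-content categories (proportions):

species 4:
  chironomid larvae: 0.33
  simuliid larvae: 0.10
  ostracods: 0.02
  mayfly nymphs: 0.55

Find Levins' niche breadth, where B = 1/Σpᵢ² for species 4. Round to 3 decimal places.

2.371

Σpᵢ² = 0.33² + 0.10² + 0.02² + 0.55² = 0.1089 + 0.0100 + 0.0004 + 0.3025 = 0.4218
B = 1 / 0.4218 = 2.37079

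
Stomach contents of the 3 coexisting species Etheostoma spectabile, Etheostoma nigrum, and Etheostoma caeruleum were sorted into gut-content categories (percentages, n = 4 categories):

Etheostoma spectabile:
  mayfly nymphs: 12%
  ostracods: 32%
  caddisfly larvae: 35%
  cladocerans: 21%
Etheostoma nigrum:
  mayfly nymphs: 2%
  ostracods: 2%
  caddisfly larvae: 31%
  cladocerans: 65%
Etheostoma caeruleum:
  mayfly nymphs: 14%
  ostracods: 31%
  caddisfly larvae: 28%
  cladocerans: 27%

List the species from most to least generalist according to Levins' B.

Etheostoma caeruleum > Etheostoma spectabile > Etheostoma nigrum

Convert percentages to proportions (divide by 100).
Σp_specᵢ² = 0.12² + 0.32² + 0.35² + 0.21² = 0.0144 + 0.1024 + 0.1225 + 0.0441 = 0.2834
B_spec = 1 / 0.2834 = 3.5286
Σp_nigrᵢ² = 0.02² + 0.02² + 0.31² + 0.65² = 0.0004 + 0.0004 + 0.0961 + 0.4225 = 0.5194
B_nigr = 1 / 0.5194 = 1.9253
Σp_caerᵢ² = 0.14² + 0.31² + 0.28² + 0.27² = 0.0196 + 0.0961 + 0.0784 + 0.0729 = 0.2670
B_caer = 1 / 0.2670 = 3.7453
Ranking by B (broadest → narrowest): Etheostoma caeruleum (3.75) > Etheostoma spectabile (3.53) > Etheostoma nigrum (1.93)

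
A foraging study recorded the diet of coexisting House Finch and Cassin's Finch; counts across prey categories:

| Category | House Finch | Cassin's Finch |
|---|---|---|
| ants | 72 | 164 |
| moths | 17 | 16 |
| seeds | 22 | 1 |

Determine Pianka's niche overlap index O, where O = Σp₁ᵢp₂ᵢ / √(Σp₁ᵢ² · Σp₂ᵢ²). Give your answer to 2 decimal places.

0.95

Proportions for House Finch (n=111): 72/111=0.6486, 17/111=0.1532, 22/111=0.1982
Proportions for Cassin's Finch (n=181): 164/181=0.9061, 16/181=0.0884, 1/181=0.0055
Σ p₁ᵢp₂ᵢ = 0.587696 + 0.013543 + 0.001090 = 0.602329
Σp_1ᵢ² = 0.6486² + 0.1532² + 0.1982² = 0.420682 + 0.023470 + 0.039283 = 0.483435
Σp_2ᵢ² = 0.9061² + 0.0884² + 0.0055² = 0.821017 + 0.007815 + 0.000030 = 0.828862
O = 0.602329 / √(0.483435 × 0.828862) = 0.602329 / 0.6330094 = 0.9515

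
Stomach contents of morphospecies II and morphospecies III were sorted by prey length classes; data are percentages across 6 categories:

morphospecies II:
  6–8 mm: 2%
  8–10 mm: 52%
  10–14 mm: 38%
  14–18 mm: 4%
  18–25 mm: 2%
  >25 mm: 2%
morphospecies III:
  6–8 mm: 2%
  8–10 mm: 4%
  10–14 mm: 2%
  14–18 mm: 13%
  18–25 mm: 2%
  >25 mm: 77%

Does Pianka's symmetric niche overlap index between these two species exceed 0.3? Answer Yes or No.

No

Convert percentages to proportions (divide by 100).
Σ p₁ᵢp₂ᵢ = 0.0004 + 0.0208 + 0.0076 + 0.0052 + 0.0004 + 0.0154 = 0.0498
Σp_1ᵢ² = 0.02² + 0.52² + 0.38² + 0.04² + 0.02² + 0.02² = 0.0004 + 0.2704 + 0.1444 + 0.0016 + 0.0004 + 0.0004 = 0.4176
Σp_2ᵢ² = 0.02² + 0.04² + 0.02² + 0.13² + 0.02² + 0.77² = 0.0004 + 0.0016 + 0.0004 + 0.0169 + 0.0004 + 0.5929 = 0.6126
O = 0.0498 / √(0.4176 × 0.6126) = 0.0498 / 0.50579 = 0.0985
O = 0.0985 < 0.3 → No.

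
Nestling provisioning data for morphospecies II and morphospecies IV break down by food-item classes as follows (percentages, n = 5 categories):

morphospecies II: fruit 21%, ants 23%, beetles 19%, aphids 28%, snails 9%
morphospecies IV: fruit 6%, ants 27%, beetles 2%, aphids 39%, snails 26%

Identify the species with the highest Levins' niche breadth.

morphospecies II

Convert percentages to proportions (divide by 100).
Σp_IIᵢ² = 0.21² + 0.23² + 0.19² + 0.28² + 0.09² = 0.0441 + 0.0529 + 0.0361 + 0.0784 + 0.0081 = 0.2196
B_II = 1 / 0.2196 = 4.5537
Σp_IVᵢ² = 0.06² + 0.27² + 0.02² + 0.39² + 0.26² = 0.0036 + 0.0729 + 0.0004 + 0.1521 + 0.0676 = 0.2966
B_IV = 1 / 0.2966 = 3.3715
Highest B → broadest niche (most generalist): morphospecies II (B = 4.55).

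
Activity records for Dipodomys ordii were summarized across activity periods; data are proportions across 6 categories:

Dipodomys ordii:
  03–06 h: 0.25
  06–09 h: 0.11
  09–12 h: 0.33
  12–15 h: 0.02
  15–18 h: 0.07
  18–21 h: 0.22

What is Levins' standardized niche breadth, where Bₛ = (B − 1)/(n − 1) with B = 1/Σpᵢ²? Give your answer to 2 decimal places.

0.64

Σpᵢ² = 0.25² + 0.11² + 0.33² + 0.02² + 0.07² + 0.22² = 0.0625 + 0.0121 + 0.1089 + 0.0004 + 0.0049 + 0.0484 = 0.2372
B = 1 / 0.2372 = 4.2159
Bₛ = (B − 1)/(n − 1) = (4.2159 − 1)/(6 − 1) = 3.2159/5 = 0.6432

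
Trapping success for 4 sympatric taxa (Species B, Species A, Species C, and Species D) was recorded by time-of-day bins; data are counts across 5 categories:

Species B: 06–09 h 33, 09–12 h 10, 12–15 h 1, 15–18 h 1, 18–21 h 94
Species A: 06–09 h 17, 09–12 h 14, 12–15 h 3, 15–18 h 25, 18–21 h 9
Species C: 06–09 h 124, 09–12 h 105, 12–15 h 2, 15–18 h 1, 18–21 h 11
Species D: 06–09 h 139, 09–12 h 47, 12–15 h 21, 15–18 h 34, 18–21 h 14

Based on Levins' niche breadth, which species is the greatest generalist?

Species A

Proportions for Species B (n=139): 33/139=0.2374, 10/139=0.0719, 1/139=0.0072, 1/139=0.0072, 94/139=0.6763
Proportions for Species A (n=68): 17/68=0.2500, 14/68=0.2059, 3/68=0.0441, 25/68=0.3676, 9/68=0.1324
Proportions for Species C (n=243): 124/243=0.5103, 105/243=0.4321, 2/243=0.0082, 1/243=0.0041, 11/243=0.0453
Proportions for Species D (n=255): 139/255=0.5451, 47/255=0.1843, 21/255=0.0824, 34/255=0.1333, 14/255=0.0549
Σp_Bᵢ² = 0.2374² + 0.0719² + 0.0072² + 0.0072² + 0.6763² = 0.056359 + 0.005170 + 0.000052 + 0.000052 + 0.457382 = 0.519015
B_B = 1 / 0.519015 = 1.9267
Σp_Aᵢ² = 0.2500² + 0.2059² + 0.0441² + 0.3676² + 0.1324² = 0.062500 + 0.042395 + 0.001945 + 0.135130 + 0.017530 = 0.259500
B_A = 1 / 0.259500 = 3.8536
Σp_Cᵢ² = 0.5103² + 0.4321² + 0.0082² + 0.0041² + 0.0453² = 0.260406 + 0.186710 + 0.000067 + 0.000017 + 0.002052 = 0.449252
B_C = 1 / 0.449252 = 2.2259
Σp_Dᵢ² = 0.5451² + 0.1843² + 0.0824² + 0.1333² + 0.0549² = 0.297134 + 0.033966 + 0.006790 + 0.017769 + 0.003014 = 0.358673
B_D = 1 / 0.358673 = 2.7881
Highest B → broadest niche (most generalist): Species A (B = 3.85).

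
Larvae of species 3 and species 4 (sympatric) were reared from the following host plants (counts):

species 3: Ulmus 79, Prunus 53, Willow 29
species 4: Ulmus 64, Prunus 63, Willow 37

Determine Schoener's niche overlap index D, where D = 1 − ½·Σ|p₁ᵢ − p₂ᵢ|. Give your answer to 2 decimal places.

0.90

Proportions for species 3 (n=161): 79/161=0.4907, 53/161=0.3292, 29/161=0.1801
Proportions for species 4 (n=164): 64/164=0.3902, 63/164=0.3841, 37/164=0.2256
Σ|p₁ᵢ − p₂ᵢ| = 0.1005 + 0.0549 + 0.0455 = 0.2009
D = 1 − ½ × 0.2009 = 1 − 0.10045 = 0.89955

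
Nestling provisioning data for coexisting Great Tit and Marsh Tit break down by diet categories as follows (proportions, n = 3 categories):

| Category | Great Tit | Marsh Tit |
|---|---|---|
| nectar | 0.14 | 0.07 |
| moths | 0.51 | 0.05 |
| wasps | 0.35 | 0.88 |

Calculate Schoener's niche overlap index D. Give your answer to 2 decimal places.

Σ|p₁ᵢ − p₂ᵢ| = 0.07 + 0.46 + 0.53 = 1.06
D = 1 − ½ × 1.06 = 1 − 0.530 = 0.4700

0.47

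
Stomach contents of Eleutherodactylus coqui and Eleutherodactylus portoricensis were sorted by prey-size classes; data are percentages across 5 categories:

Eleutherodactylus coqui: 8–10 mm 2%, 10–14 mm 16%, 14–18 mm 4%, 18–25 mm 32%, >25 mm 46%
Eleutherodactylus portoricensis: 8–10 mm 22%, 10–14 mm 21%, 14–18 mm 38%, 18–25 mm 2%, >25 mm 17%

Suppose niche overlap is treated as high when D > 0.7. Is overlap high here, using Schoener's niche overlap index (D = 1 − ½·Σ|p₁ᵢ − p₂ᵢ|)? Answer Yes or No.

Convert percentages to proportions (divide by 100).
Σ|p₁ᵢ − p₂ᵢ| = 0.20 + 0.05 + 0.34 + 0.30 + 0.29 = 1.18
D = 1 − ½ × 1.18 = 1 − 0.590 = 0.4100
D = 0.4100 < 0.7 → No.

No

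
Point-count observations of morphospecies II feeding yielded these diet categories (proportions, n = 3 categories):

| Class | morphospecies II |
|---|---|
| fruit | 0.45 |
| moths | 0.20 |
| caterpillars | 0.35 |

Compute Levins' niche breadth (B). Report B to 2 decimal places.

2.74

Σpᵢ² = 0.45² + 0.20² + 0.35² = 0.2025 + 0.0400 + 0.1225 = 0.3650
B = 1 / 0.3650 = 2.7397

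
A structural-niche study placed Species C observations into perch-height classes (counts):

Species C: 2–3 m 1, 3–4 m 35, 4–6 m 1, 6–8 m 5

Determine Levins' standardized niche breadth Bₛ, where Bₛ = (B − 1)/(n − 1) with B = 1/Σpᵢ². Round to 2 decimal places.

0.14

Proportions for Species C (n=42): 1/42=0.0238, 35/42=0.8333, 1/42=0.0238, 5/42=0.1190
Σpᵢ² = 0.0238² + 0.8333² + 0.0238² + 0.1190² = 0.000566 + 0.694389 + 0.000566 + 0.014161 = 0.709682
B = 1 / 0.709682 = 1.4091
Bₛ = (B − 1)/(n − 1) = (1.4091 − 1)/(4 − 1) = 0.4091/3 = 0.1364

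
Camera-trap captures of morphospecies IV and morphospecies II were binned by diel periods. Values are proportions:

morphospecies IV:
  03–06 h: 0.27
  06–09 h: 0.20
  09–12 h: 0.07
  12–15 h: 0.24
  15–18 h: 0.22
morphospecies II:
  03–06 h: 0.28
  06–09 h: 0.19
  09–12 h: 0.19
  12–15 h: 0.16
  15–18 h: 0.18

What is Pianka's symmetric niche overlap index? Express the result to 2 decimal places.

Σ p₁ᵢp₂ᵢ = 0.0756 + 0.0380 + 0.0133 + 0.0384 + 0.0396 = 0.2049
Σp_1ᵢ² = 0.27² + 0.20² + 0.07² + 0.24² + 0.22² = 0.0729 + 0.0400 + 0.0049 + 0.0576 + 0.0484 = 0.2238
Σp_2ᵢ² = 0.28² + 0.19² + 0.19² + 0.16² + 0.18² = 0.0784 + 0.0361 + 0.0361 + 0.0256 + 0.0324 = 0.2086
O = 0.2049 / √(0.2238 × 0.2086) = 0.2049 / 0.21607 = 0.9483

0.95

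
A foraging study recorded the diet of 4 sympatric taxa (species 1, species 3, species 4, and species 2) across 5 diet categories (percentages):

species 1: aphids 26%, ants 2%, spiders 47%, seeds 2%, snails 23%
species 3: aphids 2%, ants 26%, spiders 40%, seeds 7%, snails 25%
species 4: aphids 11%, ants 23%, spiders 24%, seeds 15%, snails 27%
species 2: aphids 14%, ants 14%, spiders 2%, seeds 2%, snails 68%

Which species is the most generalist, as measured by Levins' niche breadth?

Convert percentages to proportions (divide by 100).
Σp_1ᵢ² = 0.26² + 0.02² + 0.47² + 0.02² + 0.23² = 0.0676 + 0.0004 + 0.2209 + 0.0004 + 0.0529 = 0.3422
B_1 = 1 / 0.3422 = 2.9223
Σp_3ᵢ² = 0.02² + 0.26² + 0.40² + 0.07² + 0.25² = 0.0004 + 0.0676 + 0.1600 + 0.0049 + 0.0625 = 0.2954
B_3 = 1 / 0.2954 = 3.3852
Σp_4ᵢ² = 0.11² + 0.23² + 0.24² + 0.15² + 0.27² = 0.0121 + 0.0529 + 0.0576 + 0.0225 + 0.0729 = 0.2180
B_4 = 1 / 0.2180 = 4.5872
Σp_2ᵢ² = 0.14² + 0.14² + 0.02² + 0.02² + 0.68² = 0.0196 + 0.0196 + 0.0004 + 0.0004 + 0.4624 = 0.5024
B_2 = 1 / 0.5024 = 1.9904
Highest B → broadest niche (most generalist): species 4 (B = 4.59).

species 4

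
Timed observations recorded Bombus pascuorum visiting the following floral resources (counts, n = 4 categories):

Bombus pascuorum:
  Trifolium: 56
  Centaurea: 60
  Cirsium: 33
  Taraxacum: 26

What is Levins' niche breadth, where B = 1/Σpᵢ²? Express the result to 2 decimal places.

3.60

Proportions for Bombus pascuorum (n=175): 56/175=0.3200, 60/175=0.3429, 33/175=0.1886, 26/175=0.1486
Σpᵢ² = 0.3200² + 0.3429² + 0.1886² + 0.1486² = 0.102400 + 0.117580 + 0.035570 + 0.022082 = 0.277632
B = 1 / 0.277632 = 3.6019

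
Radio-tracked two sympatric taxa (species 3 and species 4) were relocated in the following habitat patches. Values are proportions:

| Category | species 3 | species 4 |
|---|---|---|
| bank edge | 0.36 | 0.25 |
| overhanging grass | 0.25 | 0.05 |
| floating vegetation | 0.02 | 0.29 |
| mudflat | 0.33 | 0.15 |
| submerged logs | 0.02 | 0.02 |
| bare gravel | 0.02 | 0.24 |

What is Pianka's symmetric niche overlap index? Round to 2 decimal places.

Σ p₁ᵢp₂ᵢ = 0.0900 + 0.0125 + 0.0058 + 0.0495 + 0.0004 + 0.0048 = 0.1630
Σp_1ᵢ² = 0.36² + 0.25² + 0.02² + 0.33² + 0.02² + 0.02² = 0.1296 + 0.0625 + 0.0004 + 0.1089 + 0.0004 + 0.0004 = 0.3022
Σp_2ᵢ² = 0.25² + 0.05² + 0.29² + 0.15² + 0.02² + 0.24² = 0.0625 + 0.0025 + 0.0841 + 0.0225 + 0.0004 + 0.0576 = 0.2296
O = 0.1630 / √(0.3022 × 0.2296) = 0.1630 / 0.26341 = 0.6188

0.62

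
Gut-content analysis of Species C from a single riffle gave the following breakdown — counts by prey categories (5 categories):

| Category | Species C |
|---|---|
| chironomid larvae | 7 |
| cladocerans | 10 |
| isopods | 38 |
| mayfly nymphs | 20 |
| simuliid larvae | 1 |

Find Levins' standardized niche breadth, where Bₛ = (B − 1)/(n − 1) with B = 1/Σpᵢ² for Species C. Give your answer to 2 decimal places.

Proportions for Species C (n=76): 7/76=0.0921, 10/76=0.1316, 38/76=0.5000, 20/76=0.2632, 1/76=0.0132
Σpᵢ² = 0.0921² + 0.1316² + 0.5000² + 0.2632² + 0.0132² = 0.008482 + 0.017319 + 0.250000 + 0.069274 + 0.000174 = 0.345249
B = 1 / 0.345249 = 2.8965
Bₛ = (B − 1)/(n − 1) = (2.8965 − 1)/(5 − 1) = 1.8965/4 = 0.4741

0.47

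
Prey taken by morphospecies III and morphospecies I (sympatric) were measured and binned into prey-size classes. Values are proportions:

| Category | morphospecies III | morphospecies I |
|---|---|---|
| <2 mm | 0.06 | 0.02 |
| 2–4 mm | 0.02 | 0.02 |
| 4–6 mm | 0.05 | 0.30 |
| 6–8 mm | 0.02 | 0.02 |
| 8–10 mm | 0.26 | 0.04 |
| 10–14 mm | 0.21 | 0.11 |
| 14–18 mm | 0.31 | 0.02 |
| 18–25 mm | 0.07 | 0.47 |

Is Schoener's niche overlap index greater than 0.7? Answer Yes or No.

Σ|p₁ᵢ − p₂ᵢ| = 0.04 + 0.00 + 0.25 + 0.00 + 0.22 + 0.10 + 0.29 + 0.40 = 1.30
D = 1 − ½ × 1.30 = 1 − 0.650 = 0.3500
D = 0.3500 < 0.7 → No.

No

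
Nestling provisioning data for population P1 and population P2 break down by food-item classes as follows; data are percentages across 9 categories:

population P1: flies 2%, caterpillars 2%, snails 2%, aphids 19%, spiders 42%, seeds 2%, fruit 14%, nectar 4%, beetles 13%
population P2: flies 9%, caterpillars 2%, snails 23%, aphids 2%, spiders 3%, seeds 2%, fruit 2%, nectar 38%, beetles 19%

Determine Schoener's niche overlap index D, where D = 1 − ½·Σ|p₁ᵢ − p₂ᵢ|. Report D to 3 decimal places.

0.320

Convert percentages to proportions (divide by 100).
Σ|p₁ᵢ − p₂ᵢ| = 0.07 + 0.00 + 0.21 + 0.17 + 0.39 + 0.00 + 0.12 + 0.34 + 0.06 = 1.36
D = 1 − ½ × 1.36 = 1 − 0.680 = 0.32000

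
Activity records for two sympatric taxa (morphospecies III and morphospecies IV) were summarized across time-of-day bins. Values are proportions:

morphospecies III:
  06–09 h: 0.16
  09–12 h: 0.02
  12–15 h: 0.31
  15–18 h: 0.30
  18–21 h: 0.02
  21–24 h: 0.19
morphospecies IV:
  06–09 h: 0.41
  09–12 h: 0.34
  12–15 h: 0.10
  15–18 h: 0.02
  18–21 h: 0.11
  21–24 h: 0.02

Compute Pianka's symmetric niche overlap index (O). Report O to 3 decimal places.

Σ p₁ᵢp₂ᵢ = 0.0656 + 0.0068 + 0.0310 + 0.0060 + 0.0022 + 0.0038 = 0.1154
Σp_1ᵢ² = 0.16² + 0.02² + 0.31² + 0.30² + 0.02² + 0.19² = 0.0256 + 0.0004 + 0.0961 + 0.0900 + 0.0004 + 0.0361 = 0.2486
Σp_2ᵢ² = 0.41² + 0.34² + 0.10² + 0.02² + 0.11² + 0.02² = 0.1681 + 0.1156 + 0.0100 + 0.0004 + 0.0121 + 0.0004 = 0.3066
O = 0.1154 / √(0.2486 × 0.3066) = 0.1154 / 0.276081 = 0.41799

0.418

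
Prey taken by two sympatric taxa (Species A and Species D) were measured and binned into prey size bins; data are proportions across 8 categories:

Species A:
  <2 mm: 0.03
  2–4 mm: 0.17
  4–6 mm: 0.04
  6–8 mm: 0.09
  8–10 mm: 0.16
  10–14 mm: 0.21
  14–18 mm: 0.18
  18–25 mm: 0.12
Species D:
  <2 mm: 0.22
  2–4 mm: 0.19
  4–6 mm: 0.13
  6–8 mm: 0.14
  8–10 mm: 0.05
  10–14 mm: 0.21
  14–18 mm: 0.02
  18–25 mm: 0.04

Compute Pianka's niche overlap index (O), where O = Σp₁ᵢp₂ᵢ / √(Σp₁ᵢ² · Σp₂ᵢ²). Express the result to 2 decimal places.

Σ p₁ᵢp₂ᵢ = 0.0066 + 0.0323 + 0.0052 + 0.0126 + 0.0080 + 0.0441 + 0.0036 + 0.0048 = 0.1172
Σp_1ᵢ² = 0.03² + 0.17² + 0.04² + 0.09² + 0.16² + 0.21² + 0.18² + 0.12² = 0.0009 + 0.0289 + 0.0016 + 0.0081 + 0.0256 + 0.0441 + 0.0324 + 0.0144 = 0.1560
Σp_2ᵢ² = 0.22² + 0.19² + 0.13² + 0.14² + 0.05² + 0.21² + 0.02² + 0.04² = 0.0484 + 0.0361 + 0.0169 + 0.0196 + 0.0025 + 0.0441 + 0.0004 + 0.0016 = 0.1696
O = 0.1172 / √(0.1560 × 0.1696) = 0.1172 / 0.16266 = 0.7205

0.72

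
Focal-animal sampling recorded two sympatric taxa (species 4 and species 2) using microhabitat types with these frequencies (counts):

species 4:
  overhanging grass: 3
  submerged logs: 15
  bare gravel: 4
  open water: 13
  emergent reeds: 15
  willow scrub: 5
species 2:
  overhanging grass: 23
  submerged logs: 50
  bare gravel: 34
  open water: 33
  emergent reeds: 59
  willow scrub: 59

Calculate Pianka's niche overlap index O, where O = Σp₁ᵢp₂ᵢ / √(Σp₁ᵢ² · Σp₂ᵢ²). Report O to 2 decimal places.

Proportions for species 4 (n=55): 3/55=0.0545, 15/55=0.2727, 4/55=0.0727, 13/55=0.2364, 15/55=0.2727, 5/55=0.0909
Proportions for species 2 (n=258): 23/258=0.0891, 50/258=0.1938, 34/258=0.1318, 33/258=0.1279, 59/258=0.2287, 59/258=0.2287
Σ p₁ᵢp₂ᵢ = 0.004856 + 0.052849 + 0.009582 + 0.030236 + 0.062366 + 0.020789 = 0.180678
Σp_1ᵢ² = 0.0545² + 0.2727² + 0.0727² + 0.2364² + 0.2727² + 0.0909² = 0.002970 + 0.074365 + 0.005285 + 0.055885 + 0.074365 + 0.008263 = 0.221133
Σp_2ᵢ² = 0.0891² + 0.1938² + 0.1318² + 0.1279² + 0.2287² + 0.2287² = 0.007939 + 0.037558 + 0.017371 + 0.016358 + 0.052304 + 0.052304 = 0.183834
O = 0.180678 / √(0.221133 × 0.183834) = 0.180678 / 0.2016228 = 0.8961

0.90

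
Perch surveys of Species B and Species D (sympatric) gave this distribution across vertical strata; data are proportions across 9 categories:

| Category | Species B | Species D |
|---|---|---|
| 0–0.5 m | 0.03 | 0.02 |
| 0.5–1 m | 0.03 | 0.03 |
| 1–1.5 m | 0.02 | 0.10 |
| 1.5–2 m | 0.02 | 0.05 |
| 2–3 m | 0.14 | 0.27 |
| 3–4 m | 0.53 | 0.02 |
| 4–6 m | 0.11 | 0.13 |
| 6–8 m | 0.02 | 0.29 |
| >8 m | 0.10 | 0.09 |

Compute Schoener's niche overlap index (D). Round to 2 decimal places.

Σ|p₁ᵢ − p₂ᵢ| = 0.01 + 0.00 + 0.08 + 0.03 + 0.13 + 0.51 + 0.02 + 0.27 + 0.01 = 1.06
D = 1 − ½ × 1.06 = 1 − 0.530 = 0.4700

0.47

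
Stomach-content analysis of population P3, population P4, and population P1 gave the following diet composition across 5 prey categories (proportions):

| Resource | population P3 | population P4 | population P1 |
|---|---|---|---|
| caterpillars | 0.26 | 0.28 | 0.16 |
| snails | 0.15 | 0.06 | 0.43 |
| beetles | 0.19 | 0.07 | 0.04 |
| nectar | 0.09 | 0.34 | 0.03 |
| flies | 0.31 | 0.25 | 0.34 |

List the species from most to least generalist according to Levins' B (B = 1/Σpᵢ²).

Σp_P3ᵢ² = 0.26² + 0.15² + 0.19² + 0.09² + 0.31² = 0.0676 + 0.0225 + 0.0361 + 0.0081 + 0.0961 = 0.2304
B_P3 = 1 / 0.2304 = 4.3403
Σp_P4ᵢ² = 0.28² + 0.06² + 0.07² + 0.34² + 0.25² = 0.0784 + 0.0036 + 0.0049 + 0.1156 + 0.0625 = 0.2650
B_P4 = 1 / 0.2650 = 3.7736
Σp_P1ᵢ² = 0.16² + 0.43² + 0.04² + 0.03² + 0.34² = 0.0256 + 0.1849 + 0.0016 + 0.0009 + 0.1156 = 0.3286
B_P1 = 1 / 0.3286 = 3.0432
Ranking by B (broadest → narrowest): population P3 (4.34) > population P4 (3.77) > population P1 (3.04)

population P3 > population P4 > population P1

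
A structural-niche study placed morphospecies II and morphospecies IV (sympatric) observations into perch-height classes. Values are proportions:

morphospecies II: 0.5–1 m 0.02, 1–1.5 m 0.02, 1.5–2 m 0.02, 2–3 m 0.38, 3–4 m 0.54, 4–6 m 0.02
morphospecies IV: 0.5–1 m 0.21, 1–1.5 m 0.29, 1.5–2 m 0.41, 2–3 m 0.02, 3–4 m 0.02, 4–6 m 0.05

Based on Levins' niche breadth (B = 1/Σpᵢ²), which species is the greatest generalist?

morphospecies IV

Σp_IIᵢ² = 0.02² + 0.02² + 0.02² + 0.38² + 0.54² + 0.02² = 0.0004 + 0.0004 + 0.0004 + 0.1444 + 0.2916 + 0.0004 = 0.4376
B_II = 1 / 0.4376 = 2.2852
Σp_IVᵢ² = 0.21² + 0.29² + 0.41² + 0.02² + 0.02² + 0.05² = 0.0441 + 0.0841 + 0.1681 + 0.0004 + 0.0004 + 0.0025 = 0.2996
B_IV = 1 / 0.2996 = 3.3378
Highest B → broadest niche (most generalist): morphospecies IV (B = 3.34).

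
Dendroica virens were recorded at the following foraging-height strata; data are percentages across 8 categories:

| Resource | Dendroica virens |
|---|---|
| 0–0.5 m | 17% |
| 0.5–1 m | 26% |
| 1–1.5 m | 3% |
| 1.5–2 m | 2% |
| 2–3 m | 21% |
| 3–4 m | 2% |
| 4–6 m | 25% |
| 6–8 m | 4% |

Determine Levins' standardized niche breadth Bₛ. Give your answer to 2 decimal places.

0.55

Convert percentages to proportions (divide by 100).
Σpᵢ² = 0.17² + 0.26² + 0.03² + 0.02² + 0.21² + 0.02² + 0.25² + 0.04² = 0.0289 + 0.0676 + 0.0009 + 0.0004 + 0.0441 + 0.0004 + 0.0625 + 0.0016 = 0.2064
B = 1 / 0.2064 = 4.8450
Bₛ = (B − 1)/(n − 1) = (4.8450 − 1)/(8 − 1) = 3.8450/7 = 0.5493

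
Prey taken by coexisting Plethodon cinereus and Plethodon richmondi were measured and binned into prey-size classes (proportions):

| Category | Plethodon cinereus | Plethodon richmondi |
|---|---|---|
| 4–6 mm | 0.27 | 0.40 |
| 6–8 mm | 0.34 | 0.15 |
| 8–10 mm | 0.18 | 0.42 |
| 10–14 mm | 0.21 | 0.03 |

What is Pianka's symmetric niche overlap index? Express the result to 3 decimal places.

0.780

Σ p₁ᵢp₂ᵢ = 0.1080 + 0.0510 + 0.0756 + 0.0063 = 0.2409
Σp_1ᵢ² = 0.27² + 0.34² + 0.18² + 0.21² = 0.0729 + 0.1156 + 0.0324 + 0.0441 = 0.2650
Σp_2ᵢ² = 0.40² + 0.15² + 0.42² + 0.03² = 0.1600 + 0.0225 + 0.1764 + 0.0009 = 0.3598
O = 0.2409 / √(0.2650 × 0.3598) = 0.2409 / 0.308783 = 0.78016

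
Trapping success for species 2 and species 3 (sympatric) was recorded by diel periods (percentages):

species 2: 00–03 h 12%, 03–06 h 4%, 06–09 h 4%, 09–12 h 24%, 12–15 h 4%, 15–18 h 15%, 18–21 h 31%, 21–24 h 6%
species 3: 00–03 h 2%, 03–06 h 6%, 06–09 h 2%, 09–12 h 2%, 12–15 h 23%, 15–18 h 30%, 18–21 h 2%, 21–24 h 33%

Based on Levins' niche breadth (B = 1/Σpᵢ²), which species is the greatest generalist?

species 2

Convert percentages to proportions (divide by 100).
Σp_2ᵢ² = 0.12² + 0.04² + 0.04² + 0.24² + 0.04² + 0.15² + 0.31² + 0.06² = 0.0144 + 0.0016 + 0.0016 + 0.0576 + 0.0016 + 0.0225 + 0.0961 + 0.0036 = 0.1990
B_2 = 1 / 0.1990 = 5.0251
Σp_3ᵢ² = 0.02² + 0.06² + 0.02² + 0.02² + 0.23² + 0.30² + 0.02² + 0.33² = 0.0004 + 0.0036 + 0.0004 + 0.0004 + 0.0529 + 0.0900 + 0.0004 + 0.1089 = 0.2570
B_3 = 1 / 0.2570 = 3.8911
Highest B → broadest niche (most generalist): species 2 (B = 5.03).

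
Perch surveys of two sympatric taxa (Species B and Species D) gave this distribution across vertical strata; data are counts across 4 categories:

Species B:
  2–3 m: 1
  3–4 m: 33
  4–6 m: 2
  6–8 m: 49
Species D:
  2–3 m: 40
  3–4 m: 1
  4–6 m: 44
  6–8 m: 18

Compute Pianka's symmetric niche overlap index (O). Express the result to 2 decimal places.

Proportions for Species B (n=85): 1/85=0.0118, 33/85=0.3882, 2/85=0.0235, 49/85=0.5765
Proportions for Species D (n=103): 40/103=0.3883, 1/103=0.0097, 44/103=0.4272, 18/103=0.1748
Σ p₁ᵢp₂ᵢ = 0.004582 + 0.003766 + 0.010039 + 0.100772 = 0.119159
Σp_1ᵢ² = 0.0118² + 0.3882² + 0.0235² + 0.5765² = 0.000139 + 0.150699 + 0.000552 + 0.332352 = 0.483742
Σp_2ᵢ² = 0.3883² + 0.0097² + 0.4272² + 0.1748² = 0.150777 + 0.000094 + 0.182500 + 0.030555 = 0.363926
O = 0.119159 / √(0.483742 × 0.363926) = 0.119159 / 0.4195787 = 0.2840

0.28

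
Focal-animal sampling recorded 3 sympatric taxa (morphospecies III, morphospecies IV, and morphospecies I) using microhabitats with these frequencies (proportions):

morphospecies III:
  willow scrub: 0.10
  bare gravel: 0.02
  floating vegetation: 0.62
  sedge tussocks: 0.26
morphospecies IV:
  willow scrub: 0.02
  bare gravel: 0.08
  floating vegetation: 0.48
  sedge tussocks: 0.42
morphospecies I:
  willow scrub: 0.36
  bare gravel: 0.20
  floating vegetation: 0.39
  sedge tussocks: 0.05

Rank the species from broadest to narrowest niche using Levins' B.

Σp_IIIᵢ² = 0.10² + 0.02² + 0.62² + 0.26² = 0.0100 + 0.0004 + 0.3844 + 0.0676 = 0.4624
B_III = 1 / 0.4624 = 2.1626
Σp_IVᵢ² = 0.02² + 0.08² + 0.48² + 0.42² = 0.0004 + 0.0064 + 0.2304 + 0.1764 = 0.4136
B_IV = 1 / 0.4136 = 2.4178
Σp_Iᵢ² = 0.36² + 0.20² + 0.39² + 0.05² = 0.1296 + 0.0400 + 0.1521 + 0.0025 = 0.3242
B_I = 1 / 0.3242 = 3.0845
Ranking by B (broadest → narrowest): morphospecies I (3.08) > morphospecies IV (2.42) > morphospecies III (2.16)

morphospecies I > morphospecies IV > morphospecies III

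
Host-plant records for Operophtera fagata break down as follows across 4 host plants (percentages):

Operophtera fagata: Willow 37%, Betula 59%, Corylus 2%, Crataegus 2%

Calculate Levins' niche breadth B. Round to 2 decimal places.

2.06

Convert percentages to proportions (divide by 100).
Σpᵢ² = 0.37² + 0.59² + 0.02² + 0.02² = 0.1369 + 0.3481 + 0.0004 + 0.0004 = 0.4858
B = 1 / 0.4858 = 2.0585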